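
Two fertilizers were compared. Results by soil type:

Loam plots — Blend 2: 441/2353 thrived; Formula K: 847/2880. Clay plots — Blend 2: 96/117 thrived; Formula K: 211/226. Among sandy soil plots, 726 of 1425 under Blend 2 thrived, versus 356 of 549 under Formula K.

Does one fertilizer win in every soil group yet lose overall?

Loam: Blend 2 441/2353 = 18.7%, Formula K 847/2880 = 29.4% → Formula K
Clay: Blend 2 96/117 = 82.1%, Formula K 211/226 = 93.4% → Formula K
Sandy soil: Blend 2 726/1425 = 50.9%, Formula K 356/549 = 64.8% → Formula K
Overall: Blend 2 1263/3895 = 32.4%, Formula K 1414/3655 = 38.7% → Formula K
Formula K wins overall and in every soil group — no reversal.

No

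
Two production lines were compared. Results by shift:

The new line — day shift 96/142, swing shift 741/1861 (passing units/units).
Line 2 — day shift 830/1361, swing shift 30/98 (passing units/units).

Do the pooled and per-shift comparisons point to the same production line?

No

Day shift: the new line 96/142 = 67.6%, Line 2 830/1361 = 61.0% → the new line
Swing shift: the new line 741/1861 = 39.8%, Line 2 30/98 = 30.6% → the new line
Overall: the new line 837/2003 = 41.8%, Line 2 860/1459 = 58.9% → Line 2
The new line wins each shift group but Line 2 wins overall — the comparison reverses. The new line's units skew toward swing shift, which has a lower base rate.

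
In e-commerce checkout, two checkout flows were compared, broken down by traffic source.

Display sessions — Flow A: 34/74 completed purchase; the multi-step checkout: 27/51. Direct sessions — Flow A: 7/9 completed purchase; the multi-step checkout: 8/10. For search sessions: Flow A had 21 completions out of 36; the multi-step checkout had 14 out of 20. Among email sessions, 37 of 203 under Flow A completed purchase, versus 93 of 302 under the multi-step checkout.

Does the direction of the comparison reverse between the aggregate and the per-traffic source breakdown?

Display: Flow A 34/74 = 45.9%, the multi-step checkout 27/51 = 52.9% → the multi-step checkout
Direct: Flow A 7/9 = 77.8%, the multi-step checkout 8/10 = 80.0% → the multi-step checkout
Search: Flow A 21/36 = 58.3%, the multi-step checkout 14/20 = 70.0% → the multi-step checkout
Email: Flow A 37/203 = 18.2%, the multi-step checkout 93/302 = 30.8% → the multi-step checkout
Overall: Flow A 99/322 = 30.7%, the multi-step checkout 142/383 = 37.1% → the multi-step checkout
The multi-step checkout wins overall and in every traffic group — no reversal.

No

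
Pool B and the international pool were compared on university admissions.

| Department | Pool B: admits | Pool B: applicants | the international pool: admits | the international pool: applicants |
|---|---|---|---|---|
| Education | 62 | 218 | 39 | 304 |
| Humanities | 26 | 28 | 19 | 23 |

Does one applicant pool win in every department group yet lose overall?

Education: Pool B 62/218 = 28.4%, the international pool 39/304 = 12.8% → Pool B
Humanities: Pool B 26/28 = 92.9%, the international pool 19/23 = 82.6% → Pool B
Overall: Pool B 88/246 = 35.8%, the international pool 58/327 = 17.7% → Pool B
Pool B wins overall and in every department group — no reversal.

No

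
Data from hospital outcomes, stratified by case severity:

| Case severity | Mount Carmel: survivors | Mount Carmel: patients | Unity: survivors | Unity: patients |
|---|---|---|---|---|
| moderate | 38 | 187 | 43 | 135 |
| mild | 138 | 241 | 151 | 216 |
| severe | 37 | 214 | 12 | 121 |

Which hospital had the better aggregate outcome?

Moderate: Mount Carmel 38/187 = 20.3%, Unity 43/135 = 31.9% → Unity
Mild: Mount Carmel 138/241 = 57.3%, Unity 151/216 = 69.9% → Unity
Severe: Mount Carmel 37/214 = 17.3%, Unity 12/121 = 9.9% → Mount Carmel
Overall: Mount Carmel 213/642 = 33.2%, Unity 206/472 = 43.6% → Unity
(Neither sweeps every case group, but Unity has the higher pooled rate.)

Unity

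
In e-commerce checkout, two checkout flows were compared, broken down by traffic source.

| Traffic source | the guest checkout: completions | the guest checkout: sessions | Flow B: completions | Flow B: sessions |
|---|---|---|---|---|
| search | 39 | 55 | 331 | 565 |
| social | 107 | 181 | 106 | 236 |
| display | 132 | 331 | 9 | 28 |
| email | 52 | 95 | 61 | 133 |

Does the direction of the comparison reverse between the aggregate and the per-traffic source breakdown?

Search: the guest checkout 39/55 = 70.9%, Flow B 331/565 = 58.6% → the guest checkout
Social: the guest checkout 107/181 = 59.1%, Flow B 106/236 = 44.9% → the guest checkout
Display: the guest checkout 132/331 = 39.9%, Flow B 9/28 = 32.1% → the guest checkout
Email: the guest checkout 52/95 = 54.7%, Flow B 61/133 = 45.9% → the guest checkout
Overall: the guest checkout 330/662 = 49.8%, Flow B 507/962 = 52.7% → Flow B
The guest checkout wins each traffic group but Flow B wins overall — the comparison reverses. The guest checkout's sessions skew toward display, which has a lower base rate.

Yes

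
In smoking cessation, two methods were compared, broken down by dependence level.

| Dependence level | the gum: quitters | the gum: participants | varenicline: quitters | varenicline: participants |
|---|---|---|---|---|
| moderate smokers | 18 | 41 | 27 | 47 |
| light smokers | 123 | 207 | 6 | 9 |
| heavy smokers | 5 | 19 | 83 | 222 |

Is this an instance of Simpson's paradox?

Moderate smokers: the gum 18/41 = 43.9%, varenicline 27/47 = 57.4% → varenicline
Light smokers: the gum 123/207 = 59.4%, varenicline 6/9 = 66.7% → varenicline
Heavy smokers: the gum 5/19 = 26.3%, varenicline 83/222 = 37.4% → varenicline
Overall: the gum 146/267 = 54.7%, varenicline 116/278 = 41.7% → the gum
Varenicline wins each dependence group but the gum wins overall — the comparison reverses. Varenicline's participants skew toward heavy smokers, which has a lower base rate.

Yes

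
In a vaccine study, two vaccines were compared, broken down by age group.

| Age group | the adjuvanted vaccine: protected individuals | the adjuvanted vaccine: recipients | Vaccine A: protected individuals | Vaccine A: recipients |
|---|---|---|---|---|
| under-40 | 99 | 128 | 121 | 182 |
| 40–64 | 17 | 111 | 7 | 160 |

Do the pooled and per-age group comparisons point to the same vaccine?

Yes

Under-40: the adjuvanted vaccine 99/128 = 77.3%, Vaccine A 121/182 = 66.5% → the adjuvanted vaccine
40–64: the adjuvanted vaccine 17/111 = 15.3%, Vaccine A 7/160 = 4.4% → the adjuvanted vaccine
Overall: the adjuvanted vaccine 116/239 = 48.5%, Vaccine A 128/342 = 37.4% → the adjuvanted vaccine
The adjuvanted vaccine wins overall and in every age group — no reversal.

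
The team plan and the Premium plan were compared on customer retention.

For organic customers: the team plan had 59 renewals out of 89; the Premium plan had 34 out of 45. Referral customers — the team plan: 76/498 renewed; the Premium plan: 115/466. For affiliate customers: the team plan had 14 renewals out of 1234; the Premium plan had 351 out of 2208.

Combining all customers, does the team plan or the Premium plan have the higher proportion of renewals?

the Premium plan

Organic: the team plan 59/89 = 66.3%, the Premium plan 34/45 = 75.6% → the Premium plan
Referral: the team plan 76/498 = 15.3%, the Premium plan 115/466 = 24.7% → the Premium plan
Affiliate: the team plan 14/1234 = 1.1%, the Premium plan 351/2208 = 15.9% → the Premium plan
Overall: the team plan 149/1821 = 8.2%, the Premium plan 500/2719 = 18.4% → the Premium plan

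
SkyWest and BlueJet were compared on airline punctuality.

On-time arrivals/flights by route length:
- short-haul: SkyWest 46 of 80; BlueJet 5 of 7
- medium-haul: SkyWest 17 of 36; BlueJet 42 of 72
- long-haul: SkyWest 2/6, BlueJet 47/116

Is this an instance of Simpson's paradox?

Yes

Short-haul: SkyWest 46/80 = 57.5%, BlueJet 5/7 = 71.4% → BlueJet
Medium-haul: SkyWest 17/36 = 47.2%, BlueJet 42/72 = 58.3% → BlueJet
Long-haul: SkyWest 2/6 = 33.3%, BlueJet 47/116 = 40.5% → BlueJet
Overall: SkyWest 65/122 = 53.3%, BlueJet 94/195 = 48.2% → SkyWest
BlueJet wins each route group but SkyWest wins overall — the comparison reverses. BlueJet's flights skew toward long-haul, which has a lower base rate.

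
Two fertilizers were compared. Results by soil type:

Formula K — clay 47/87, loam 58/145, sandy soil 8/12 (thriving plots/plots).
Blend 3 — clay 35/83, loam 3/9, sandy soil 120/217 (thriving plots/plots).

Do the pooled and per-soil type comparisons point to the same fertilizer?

No

Clay: Formula K 47/87 = 54.0%, Blend 3 35/83 = 42.2% → Formula K
Loam: Formula K 58/145 = 40.0%, Blend 3 3/9 = 33.3% → Formula K
Sandy soil: Formula K 8/12 = 66.7%, Blend 3 120/217 = 55.3% → Formula K
Overall: Formula K 113/244 = 46.3%, Blend 3 158/309 = 51.1% → Blend 3
Formula K wins each soil group but Blend 3 wins overall — the comparison reverses. Formula K's plots skew toward loam, which has a lower base rate.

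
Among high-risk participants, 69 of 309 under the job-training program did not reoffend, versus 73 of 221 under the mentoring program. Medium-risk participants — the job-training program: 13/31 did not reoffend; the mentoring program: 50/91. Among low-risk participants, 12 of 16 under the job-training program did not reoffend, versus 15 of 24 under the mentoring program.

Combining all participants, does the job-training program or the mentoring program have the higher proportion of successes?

High-risk: the job-training program 69/309 = 22.3%, the mentoring program 73/221 = 33.0% → the mentoring program
Medium-risk: the job-training program 13/31 = 41.9%, the mentoring program 50/91 = 54.9% → the mentoring program
Low-risk: the job-training program 12/16 = 75.0%, the mentoring program 15/24 = 62.5% → the job-training program
Overall: the job-training program 94/356 = 26.4%, the mentoring program 138/336 = 41.1% → the mentoring program
(Neither sweeps every risk group, but the mentoring program has the higher pooled rate.)

the mentoring program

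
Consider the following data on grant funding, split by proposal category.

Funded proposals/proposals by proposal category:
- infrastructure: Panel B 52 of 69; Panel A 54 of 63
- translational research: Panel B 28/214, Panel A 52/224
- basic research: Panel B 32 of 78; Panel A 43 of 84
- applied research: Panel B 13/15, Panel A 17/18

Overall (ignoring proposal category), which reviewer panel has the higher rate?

Panel A

Infrastructure: Panel B 52/69 = 75.4%, Panel A 54/63 = 85.7% → Panel A
Translational research: Panel B 28/214 = 13.1%, Panel A 52/224 = 23.2% → Panel A
Basic research: Panel B 32/78 = 41.0%, Panel A 43/84 = 51.2% → Panel A
Applied research: Panel B 13/15 = 86.7%, Panel A 17/18 = 94.4% → Panel A
Overall: Panel B 125/376 = 33.2%, Panel A 166/389 = 42.7% → Panel A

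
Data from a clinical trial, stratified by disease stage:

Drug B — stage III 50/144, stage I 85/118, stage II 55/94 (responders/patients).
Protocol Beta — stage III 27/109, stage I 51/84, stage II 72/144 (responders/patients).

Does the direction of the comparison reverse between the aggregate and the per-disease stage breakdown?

Stage III: Drug B 50/144 = 34.7%, Protocol Beta 27/109 = 24.8% → Drug B
Stage I: Drug B 85/118 = 72.0%, Protocol Beta 51/84 = 60.7% → Drug B
Stage II: Drug B 55/94 = 58.5%, Protocol Beta 72/144 = 50.0% → Drug B
Overall: Drug B 190/356 = 53.4%, Protocol Beta 150/337 = 44.5% → Drug B
Drug B wins overall and in every disease group — no reversal.

No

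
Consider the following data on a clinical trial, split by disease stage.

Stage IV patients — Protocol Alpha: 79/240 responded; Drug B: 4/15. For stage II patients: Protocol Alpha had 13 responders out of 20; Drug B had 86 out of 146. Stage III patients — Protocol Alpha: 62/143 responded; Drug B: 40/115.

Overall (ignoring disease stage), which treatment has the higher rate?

Drug B

Stage IV: Protocol Alpha 79/240 = 32.9%, Drug B 4/15 = 26.7% → Protocol Alpha
Stage II: Protocol Alpha 13/20 = 65.0%, Drug B 86/146 = 58.9% → Protocol Alpha
Stage III: Protocol Alpha 62/143 = 43.4%, Drug B 40/115 = 34.8% → Protocol Alpha
Overall: Protocol Alpha 154/403 = 38.2%, Drug B 130/276 = 47.1% → Drug B
(Protocol Alpha wins every disease group but Drug B wins overall — Protocol Alpha's patients skew toward the low-rate stage IV group.)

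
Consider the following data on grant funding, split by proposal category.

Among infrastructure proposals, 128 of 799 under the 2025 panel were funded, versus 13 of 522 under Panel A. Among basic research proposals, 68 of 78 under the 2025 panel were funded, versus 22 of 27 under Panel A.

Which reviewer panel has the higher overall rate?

Infrastructure: the 2025 panel 128/799 = 16.0%, Panel A 13/522 = 2.5% → the 2025 panel
Basic research: the 2025 panel 68/78 = 87.2%, Panel A 22/27 = 81.5% → the 2025 panel
Overall: the 2025 panel 196/877 = 22.3%, Panel A 35/549 = 6.4% → the 2025 panel

the 2025 panel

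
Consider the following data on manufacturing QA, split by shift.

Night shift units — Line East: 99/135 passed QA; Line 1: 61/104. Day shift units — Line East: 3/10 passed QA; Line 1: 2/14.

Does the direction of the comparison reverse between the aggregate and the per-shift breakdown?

No

Night shift: Line East 99/135 = 73.3%, Line 1 61/104 = 58.7% → Line East
Day shift: Line East 3/10 = 30.0%, Line 1 2/14 = 14.3% → Line East
Overall: Line East 102/145 = 70.3%, Line 1 63/118 = 53.4% → Line East
Line East wins overall and in every shift group — no reversal.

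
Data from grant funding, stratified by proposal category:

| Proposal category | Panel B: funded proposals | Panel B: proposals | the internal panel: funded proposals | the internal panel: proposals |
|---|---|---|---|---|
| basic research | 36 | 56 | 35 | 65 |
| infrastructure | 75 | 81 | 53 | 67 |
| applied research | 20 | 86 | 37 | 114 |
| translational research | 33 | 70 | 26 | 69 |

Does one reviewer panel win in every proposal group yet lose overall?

No

Basic research: Panel B 36/56 = 64.3%, the internal panel 35/65 = 53.8% → Panel B
Infrastructure: Panel B 75/81 = 92.6%, the internal panel 53/67 = 79.1% → Panel B
Applied research: Panel B 20/86 = 23.3%, the internal panel 37/114 = 32.5% → the internal panel
Translational research: Panel B 33/70 = 47.1%, the internal panel 26/69 = 37.7% → Panel B
Overall: Panel B 164/293 = 56.0%, the internal panel 151/315 = 47.9% → Panel B
Neither sweeps: Panel B wins 3 of 4 groups, the internal panel wins 1. Panel B wins overall but not every group — no Simpson reversal.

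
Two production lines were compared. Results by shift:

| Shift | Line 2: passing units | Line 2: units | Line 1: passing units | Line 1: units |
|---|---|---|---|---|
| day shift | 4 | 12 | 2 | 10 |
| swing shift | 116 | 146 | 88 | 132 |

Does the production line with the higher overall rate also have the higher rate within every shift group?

Day shift: Line 2 4/12 = 33.3%, Line 1 2/10 = 20.0% → Line 2
Swing shift: Line 2 116/146 = 79.5%, Line 1 88/132 = 66.7% → Line 2
Overall: Line 2 120/158 = 75.9%, Line 1 90/142 = 63.4% → Line 2
Line 2 wins overall and in every shift group — no reversal.

Yes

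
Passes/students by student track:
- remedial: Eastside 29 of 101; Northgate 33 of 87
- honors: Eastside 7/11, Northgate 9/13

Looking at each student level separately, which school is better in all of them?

Northgate

Remedial: Eastside 29/101 = 28.7%, Northgate 33/87 = 37.9% → Northgate
Honors: Eastside 7/11 = 63.6%, Northgate 9/13 = 69.2% → Northgate
Northgate has the higher rate in both groups.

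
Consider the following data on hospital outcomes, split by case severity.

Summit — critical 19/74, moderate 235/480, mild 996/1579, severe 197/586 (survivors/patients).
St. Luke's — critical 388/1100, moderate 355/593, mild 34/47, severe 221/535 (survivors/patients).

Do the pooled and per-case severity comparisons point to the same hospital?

No

Critical: Summit 19/74 = 25.7%, St. Luke's 388/1100 = 35.3% → St. Luke's
Moderate: Summit 235/480 = 49.0%, St. Luke's 355/593 = 59.9% → St. Luke's
Mild: Summit 996/1579 = 63.1%, St. Luke's 34/47 = 72.3% → St. Luke's
Severe: Summit 197/586 = 33.6%, St. Luke's 221/535 = 41.3% → St. Luke's
Overall: Summit 1447/2719 = 53.2%, St. Luke's 998/2275 = 43.9% → Summit
St. Luke's wins each case group but Summit wins overall — the comparison reverses. St. Luke's's patients skew toward critical, which has a lower base rate.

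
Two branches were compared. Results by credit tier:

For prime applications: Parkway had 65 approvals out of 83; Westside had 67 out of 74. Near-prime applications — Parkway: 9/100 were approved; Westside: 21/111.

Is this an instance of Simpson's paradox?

No

Prime: Parkway 65/83 = 78.3%, Westside 67/74 = 90.5% → Westside
Near-prime: Parkway 9/100 = 9.0%, Westside 21/111 = 18.9% → Westside
Overall: Parkway 74/183 = 40.4%, Westside 88/185 = 47.6% → Westside
Westside wins overall and in every credit group — no reversal.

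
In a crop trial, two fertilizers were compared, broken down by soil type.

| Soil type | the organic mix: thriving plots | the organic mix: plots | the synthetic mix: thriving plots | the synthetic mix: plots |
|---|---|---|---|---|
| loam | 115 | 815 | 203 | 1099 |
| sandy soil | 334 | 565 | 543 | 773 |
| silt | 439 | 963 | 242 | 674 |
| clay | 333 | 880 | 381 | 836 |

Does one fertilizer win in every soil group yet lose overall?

No

Loam: the organic mix 115/815 = 14.1%, the synthetic mix 203/1099 = 18.5% → the synthetic mix
Sandy soil: the organic mix 334/565 = 59.1%, the synthetic mix 543/773 = 70.2% → the synthetic mix
Silt: the organic mix 439/963 = 45.6%, the synthetic mix 242/674 = 35.9% → the organic mix
Clay: the organic mix 333/880 = 37.8%, the synthetic mix 381/836 = 45.6% → the synthetic mix
Overall: the organic mix 1221/3223 = 37.9%, the synthetic mix 1369/3382 = 40.5% → the synthetic mix
Neither sweeps: the organic mix wins 1 of 4 groups, the synthetic mix wins 3. The synthetic mix wins overall but not every group — no Simpson reversal.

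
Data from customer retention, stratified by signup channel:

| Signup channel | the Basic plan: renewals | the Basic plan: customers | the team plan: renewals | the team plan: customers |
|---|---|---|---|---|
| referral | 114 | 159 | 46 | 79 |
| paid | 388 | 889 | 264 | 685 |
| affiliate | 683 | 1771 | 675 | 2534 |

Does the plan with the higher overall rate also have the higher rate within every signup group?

Yes

Referral: the Basic plan 114/159 = 71.7%, the team plan 46/79 = 58.2% → the Basic plan
Paid: the Basic plan 388/889 = 43.6%, the team plan 264/685 = 38.5% → the Basic plan
Affiliate: the Basic plan 683/1771 = 38.6%, the team plan 675/2534 = 26.6% → the Basic plan
Overall: the Basic plan 1185/2819 = 42.0%, the team plan 985/3298 = 29.9% → the Basic plan
The Basic plan wins overall and in every signup group — no reversal.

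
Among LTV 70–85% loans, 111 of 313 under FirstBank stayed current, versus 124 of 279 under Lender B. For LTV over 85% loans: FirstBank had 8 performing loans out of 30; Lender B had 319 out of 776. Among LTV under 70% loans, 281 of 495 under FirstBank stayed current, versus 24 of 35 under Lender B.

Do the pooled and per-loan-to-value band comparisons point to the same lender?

LTV 70–85%: FirstBank 111/313 = 35.5%, Lender B 124/279 = 44.4% → Lender B
LTV over 85%: FirstBank 8/30 = 26.7%, Lender B 319/776 = 41.1% → Lender B
LTV under 70%: FirstBank 281/495 = 56.8%, Lender B 24/35 = 68.6% → Lender B
Overall: FirstBank 400/838 = 47.7%, Lender B 467/1090 = 42.8% → FirstBank
Lender B wins each loan-to-value group but FirstBank wins overall — the comparison reverses. Lender B's loans skew toward LTV over 85%, which has a lower base rate.

No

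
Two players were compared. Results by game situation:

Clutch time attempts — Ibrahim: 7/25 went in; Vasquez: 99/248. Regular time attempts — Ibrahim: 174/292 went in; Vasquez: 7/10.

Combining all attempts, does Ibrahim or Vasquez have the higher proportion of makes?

Clutch time: Ibrahim 7/25 = 28.0%, Vasquez 99/248 = 39.9% → Vasquez
Regular time: Ibrahim 174/292 = 59.6%, Vasquez 7/10 = 70.0% → Vasquez
Overall: Ibrahim 181/317 = 57.1%, Vasquez 106/258 = 41.1% → Ibrahim
(Vasquez wins every game group but Ibrahim wins overall — Vasquez's attempts skew toward the low-rate clutch time group.)

Ibrahim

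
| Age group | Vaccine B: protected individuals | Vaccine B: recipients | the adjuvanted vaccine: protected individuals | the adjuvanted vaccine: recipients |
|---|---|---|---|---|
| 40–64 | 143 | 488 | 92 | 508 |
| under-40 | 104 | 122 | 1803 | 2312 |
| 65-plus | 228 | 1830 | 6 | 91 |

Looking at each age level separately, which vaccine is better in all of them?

Vaccine B

40–64: Vaccine B 143/488 = 29.3%, the adjuvanted vaccine 92/508 = 18.1% → Vaccine B
Under-40: Vaccine B 104/122 = 85.2%, the adjuvanted vaccine 1803/2312 = 78.0% → Vaccine B
65-plus: Vaccine B 228/1830 = 12.5%, the adjuvanted vaccine 6/91 = 6.6% → Vaccine B
Vaccine B has the higher rate in all 3 groups.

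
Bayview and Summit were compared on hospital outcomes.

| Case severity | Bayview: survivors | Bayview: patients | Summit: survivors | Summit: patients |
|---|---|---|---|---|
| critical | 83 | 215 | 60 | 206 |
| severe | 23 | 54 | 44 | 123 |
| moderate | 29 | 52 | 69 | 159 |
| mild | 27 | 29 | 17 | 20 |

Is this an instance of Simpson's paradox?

No

Critical: Bayview 83/215 = 38.6%, Summit 60/206 = 29.1% → Bayview
Severe: Bayview 23/54 = 42.6%, Summit 44/123 = 35.8% → Bayview
Moderate: Bayview 29/52 = 55.8%, Summit 69/159 = 43.4% → Bayview
Mild: Bayview 27/29 = 93.1%, Summit 17/20 = 85.0% → Bayview
Overall: Bayview 162/350 = 46.3%, Summit 190/508 = 37.4% → Bayview
Bayview wins overall and in every case group — no reversal.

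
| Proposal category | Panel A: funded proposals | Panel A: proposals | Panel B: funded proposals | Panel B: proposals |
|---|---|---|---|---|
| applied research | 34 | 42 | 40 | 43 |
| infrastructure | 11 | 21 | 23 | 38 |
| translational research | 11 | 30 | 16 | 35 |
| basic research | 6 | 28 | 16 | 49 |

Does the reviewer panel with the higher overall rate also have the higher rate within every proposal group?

Yes

Applied research: Panel A 34/42 = 81.0%, Panel B 40/43 = 93.0% → Panel B
Infrastructure: Panel A 11/21 = 52.4%, Panel B 23/38 = 60.5% → Panel B
Translational research: Panel A 11/30 = 36.7%, Panel B 16/35 = 45.7% → Panel B
Basic research: Panel A 6/28 = 21.4%, Panel B 16/49 = 32.7% → Panel B
Overall: Panel A 62/121 = 51.2%, Panel B 95/165 = 57.6% → Panel B
Panel B wins overall and in every proposal group — no reversal.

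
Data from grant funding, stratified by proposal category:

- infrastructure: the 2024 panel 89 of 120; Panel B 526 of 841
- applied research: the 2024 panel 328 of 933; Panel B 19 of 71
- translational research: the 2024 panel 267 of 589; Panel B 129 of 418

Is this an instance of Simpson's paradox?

Infrastructure: the 2024 panel 89/120 = 74.2%, Panel B 526/841 = 62.5% → the 2024 panel
Applied research: the 2024 panel 328/933 = 35.2%, Panel B 19/71 = 26.8% → the 2024 panel
Translational research: the 2024 panel 267/589 = 45.3%, Panel B 129/418 = 30.9% → the 2024 panel
Overall: the 2024 panel 684/1642 = 41.7%, Panel B 674/1330 = 50.7% → Panel B
The 2024 panel wins each proposal group but Panel B wins overall — the comparison reverses. The 2024 panel's proposals skew toward applied research, which has a lower base rate.

Yes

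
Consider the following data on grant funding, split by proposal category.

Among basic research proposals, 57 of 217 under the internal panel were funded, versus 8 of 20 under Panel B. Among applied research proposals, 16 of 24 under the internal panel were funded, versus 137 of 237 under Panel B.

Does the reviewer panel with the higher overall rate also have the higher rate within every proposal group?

No

Basic research: the internal panel 57/217 = 26.3%, Panel B 8/20 = 40.0% → Panel B
Applied research: the internal panel 16/24 = 66.7%, Panel B 137/237 = 57.8% → the internal panel
Overall: the internal panel 73/241 = 30.3%, Panel B 145/257 = 56.4% → Panel B
Neither sweeps: the internal panel wins 1 of 2 groups, Panel B wins 1. Panel B wins overall but not every group — no Simpson reversal.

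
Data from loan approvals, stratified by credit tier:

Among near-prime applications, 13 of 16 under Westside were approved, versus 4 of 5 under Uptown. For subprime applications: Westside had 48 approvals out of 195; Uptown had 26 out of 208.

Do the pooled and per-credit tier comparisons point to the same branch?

Near-prime: Westside 13/16 = 81.2%, Uptown 4/5 = 80.0% → Westside
Subprime: Westside 48/195 = 24.6%, Uptown 26/208 = 12.5% → Westside
Overall: Westside 61/211 = 28.9%, Uptown 30/213 = 14.1% → Westside
Westside wins overall and in every credit group — no reversal.

Yes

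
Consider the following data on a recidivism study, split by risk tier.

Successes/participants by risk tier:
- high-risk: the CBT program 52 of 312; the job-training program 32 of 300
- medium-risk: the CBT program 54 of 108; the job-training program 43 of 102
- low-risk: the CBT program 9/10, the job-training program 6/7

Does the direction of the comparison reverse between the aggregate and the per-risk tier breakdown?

No

High-risk: the CBT program 52/312 = 16.7%, the job-training program 32/300 = 10.7% → the CBT program
Medium-risk: the CBT program 54/108 = 50.0%, the job-training program 43/102 = 42.2% → the CBT program
Low-risk: the CBT program 9/10 = 90.0%, the job-training program 6/7 = 85.7% → the CBT program
Overall: the CBT program 115/430 = 26.7%, the job-training program 81/409 = 19.8% → the CBT program
The CBT program wins overall and in every risk group — no reversal.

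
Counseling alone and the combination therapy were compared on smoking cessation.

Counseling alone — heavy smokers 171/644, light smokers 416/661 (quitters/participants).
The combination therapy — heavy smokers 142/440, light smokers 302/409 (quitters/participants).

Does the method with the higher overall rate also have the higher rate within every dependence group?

Heavy smokers: counseling alone 171/644 = 26.6%, the combination therapy 142/440 = 32.3% → the combination therapy
Light smokers: counseling alone 416/661 = 62.9%, the combination therapy 302/409 = 73.8% → the combination therapy
Overall: counseling alone 587/1305 = 45.0%, the combination therapy 444/849 = 52.3% → the combination therapy
The combination therapy wins overall and in every dependence group — no reversal.

Yes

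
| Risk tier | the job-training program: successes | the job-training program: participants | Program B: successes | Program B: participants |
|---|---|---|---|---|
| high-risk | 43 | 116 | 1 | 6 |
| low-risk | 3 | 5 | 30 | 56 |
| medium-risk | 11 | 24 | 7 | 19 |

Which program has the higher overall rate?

High-risk: the job-training program 43/116 = 37.1%, Program B 1/6 = 16.7% → the job-training program
Low-risk: the job-training program 3/5 = 60.0%, Program B 30/56 = 53.6% → the job-training program
Medium-risk: the job-training program 11/24 = 45.8%, Program B 7/19 = 36.8% → the job-training program
Overall: the job-training program 57/145 = 39.3%, Program B 38/81 = 46.9% → Program B
(The job-training program wins every risk group but Program B wins overall — the job-training program's participants skew toward the low-rate high-risk group.)

Program B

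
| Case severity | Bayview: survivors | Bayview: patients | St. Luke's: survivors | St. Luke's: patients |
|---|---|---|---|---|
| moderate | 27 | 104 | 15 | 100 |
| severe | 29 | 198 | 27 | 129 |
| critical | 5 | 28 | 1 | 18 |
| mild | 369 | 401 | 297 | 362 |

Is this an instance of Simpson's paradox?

No

Moderate: Bayview 27/104 = 26.0%, St. Luke's 15/100 = 15.0% → Bayview
Severe: Bayview 29/198 = 14.6%, St. Luke's 27/129 = 20.9% → St. Luke's
Critical: Bayview 5/28 = 17.9%, St. Luke's 1/18 = 5.6% → Bayview
Mild: Bayview 369/401 = 92.0%, St. Luke's 297/362 = 82.0% → Bayview
Overall: Bayview 430/731 = 58.8%, St. Luke's 340/609 = 55.8% → Bayview
Neither sweeps: Bayview wins 3 of 4 groups, St. Luke's wins 1. Bayview wins overall but not every group — no Simpson reversal.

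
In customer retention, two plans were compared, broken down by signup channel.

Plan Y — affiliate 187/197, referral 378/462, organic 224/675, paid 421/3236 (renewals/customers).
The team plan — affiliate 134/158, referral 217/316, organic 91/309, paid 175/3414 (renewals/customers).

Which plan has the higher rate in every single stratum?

Affiliate: Plan Y 187/197 = 94.9%, the team plan 134/158 = 84.8% → Plan Y
Referral: Plan Y 378/462 = 81.8%, the team plan 217/316 = 68.7% → Plan Y
Organic: Plan Y 224/675 = 33.2%, the team plan 91/309 = 29.4% → Plan Y
Paid: Plan Y 421/3236 = 13.0%, the team plan 175/3414 = 5.1% → Plan Y
Plan Y has the higher rate in all 4 groups.

Plan Y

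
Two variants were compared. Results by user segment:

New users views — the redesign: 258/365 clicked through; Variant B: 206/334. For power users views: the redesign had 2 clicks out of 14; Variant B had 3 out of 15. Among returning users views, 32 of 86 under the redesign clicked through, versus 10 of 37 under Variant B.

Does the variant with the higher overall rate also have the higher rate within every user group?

New users: the redesign 258/365 = 70.7%, Variant B 206/334 = 61.7% → the redesign
Power users: the redesign 2/14 = 14.3%, Variant B 3/15 = 20.0% → Variant B
Returning users: the redesign 32/86 = 37.2%, Variant B 10/37 = 27.0% → the redesign
Overall: the redesign 292/465 = 62.8%, Variant B 219/386 = 56.7% → the redesign
Neither sweeps: the redesign wins 2 of 3 groups, Variant B wins 1. The redesign wins overall but not every group — no Simpson reversal.

No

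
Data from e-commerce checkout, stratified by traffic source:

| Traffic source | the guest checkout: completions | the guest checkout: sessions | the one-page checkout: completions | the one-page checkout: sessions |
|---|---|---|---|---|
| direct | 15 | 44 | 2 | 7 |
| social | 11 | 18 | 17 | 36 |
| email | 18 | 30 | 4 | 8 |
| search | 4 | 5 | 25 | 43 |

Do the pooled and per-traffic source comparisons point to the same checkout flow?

Direct: the guest checkout 15/44 = 34.1%, the one-page checkout 2/7 = 28.6% → the guest checkout
Social: the guest checkout 11/18 = 61.1%, the one-page checkout 17/36 = 47.2% → the guest checkout
Email: the guest checkout 18/30 = 60.0%, the one-page checkout 4/8 = 50.0% → the guest checkout
Search: the guest checkout 4/5 = 80.0%, the one-page checkout 25/43 = 58.1% → the guest checkout
Overall: the guest checkout 48/97 = 49.5%, the one-page checkout 48/94 = 51.1% → the one-page checkout
The guest checkout wins each traffic group but the one-page checkout wins overall — the comparison reverses. The guest checkout's sessions skew toward direct, which has a lower base rate.

No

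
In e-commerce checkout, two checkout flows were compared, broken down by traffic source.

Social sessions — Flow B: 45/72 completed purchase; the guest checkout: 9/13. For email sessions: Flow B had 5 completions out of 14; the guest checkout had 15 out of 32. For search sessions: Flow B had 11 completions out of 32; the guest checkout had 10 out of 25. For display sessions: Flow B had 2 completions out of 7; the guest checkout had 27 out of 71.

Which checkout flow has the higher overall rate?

Flow B

Social: Flow B 45/72 = 62.5%, the guest checkout 9/13 = 69.2% → the guest checkout
Email: Flow B 5/14 = 35.7%, the guest checkout 15/32 = 46.9% → the guest checkout
Search: Flow B 11/32 = 34.4%, the guest checkout 10/25 = 40.0% → the guest checkout
Display: Flow B 2/7 = 28.6%, the guest checkout 27/71 = 38.0% → the guest checkout
Overall: Flow B 63/125 = 50.4%, the guest checkout 61/141 = 43.3% → Flow B
(The guest checkout wins every traffic group but Flow B wins overall — the guest checkout's sessions skew toward the low-rate display group.)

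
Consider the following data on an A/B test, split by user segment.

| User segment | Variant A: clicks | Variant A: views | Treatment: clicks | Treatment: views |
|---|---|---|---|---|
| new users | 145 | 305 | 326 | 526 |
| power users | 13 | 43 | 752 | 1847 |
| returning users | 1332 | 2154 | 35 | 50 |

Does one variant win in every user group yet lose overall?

Yes

New users: Variant A 145/305 = 47.5%, Treatment 326/526 = 62.0% → Treatment
Power users: Variant A 13/43 = 30.2%, Treatment 752/1847 = 40.7% → Treatment
Returning users: Variant A 1332/2154 = 61.8%, Treatment 35/50 = 70.0% → Treatment
Overall: Variant A 1490/2502 = 59.6%, Treatment 1113/2423 = 45.9% → Variant A
Treatment wins each user group but Variant A wins overall — the comparison reverses. Treatment's views skew toward power users, which has a lower base rate.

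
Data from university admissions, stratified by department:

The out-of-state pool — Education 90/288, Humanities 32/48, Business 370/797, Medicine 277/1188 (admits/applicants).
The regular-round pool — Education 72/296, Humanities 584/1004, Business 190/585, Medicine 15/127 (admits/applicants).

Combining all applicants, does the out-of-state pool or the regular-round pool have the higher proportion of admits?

the regular-round pool

Education: the out-of-state pool 90/288 = 31.2%, the regular-round pool 72/296 = 24.3% → the out-of-state pool
Humanities: the out-of-state pool 32/48 = 66.7%, the regular-round pool 584/1004 = 58.2% → the out-of-state pool
Business: the out-of-state pool 370/797 = 46.4%, the regular-round pool 190/585 = 32.5% → the out-of-state pool
Medicine: the out-of-state pool 277/1188 = 23.3%, the regular-round pool 15/127 = 11.8% → the out-of-state pool
Overall: the out-of-state pool 769/2321 = 33.1%, the regular-round pool 861/2012 = 42.8% → the regular-round pool
(The out-of-state pool wins every department group but the regular-round pool wins overall — the out-of-state pool's applicants skew toward the low-rate Medicine group.)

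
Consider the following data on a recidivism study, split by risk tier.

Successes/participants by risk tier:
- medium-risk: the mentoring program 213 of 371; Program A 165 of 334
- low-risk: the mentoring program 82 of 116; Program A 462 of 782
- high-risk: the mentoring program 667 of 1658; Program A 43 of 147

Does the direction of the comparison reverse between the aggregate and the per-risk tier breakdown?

Medium-risk: the mentoring program 213/371 = 57.4%, Program A 165/334 = 49.4% → the mentoring program
Low-risk: the mentoring program 82/116 = 70.7%, Program A 462/782 = 59.1% → the mentoring program
High-risk: the mentoring program 667/1658 = 40.2%, Program A 43/147 = 29.3% → the mentoring program
Overall: the mentoring program 962/2145 = 44.8%, Program A 670/1263 = 53.0% → Program A
The mentoring program wins each risk group but Program A wins overall — the comparison reverses. The mentoring program's participants skew toward high-risk, which has a lower base rate.

Yes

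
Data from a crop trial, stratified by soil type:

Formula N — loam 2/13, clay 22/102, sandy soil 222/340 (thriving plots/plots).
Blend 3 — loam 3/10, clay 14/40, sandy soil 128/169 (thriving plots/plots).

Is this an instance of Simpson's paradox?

Loam: Formula N 2/13 = 15.4%, Blend 3 3/10 = 30.0% → Blend 3
Clay: Formula N 22/102 = 21.6%, Blend 3 14/40 = 35.0% → Blend 3
Sandy soil: Formula N 222/340 = 65.3%, Blend 3 128/169 = 75.7% → Blend 3
Overall: Formula N 246/455 = 54.1%, Blend 3 145/219 = 66.2% → Blend 3
Blend 3 wins overall and in every soil group — no reversal.

No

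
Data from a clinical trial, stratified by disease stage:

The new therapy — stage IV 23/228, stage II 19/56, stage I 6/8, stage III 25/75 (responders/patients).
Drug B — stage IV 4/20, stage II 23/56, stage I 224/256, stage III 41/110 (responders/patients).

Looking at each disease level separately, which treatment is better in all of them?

Stage IV: the new therapy 23/228 = 10.1%, Drug B 4/20 = 20.0% → Drug B
Stage II: the new therapy 19/56 = 33.9%, Drug B 23/56 = 41.1% → Drug B
Stage I: the new therapy 6/8 = 75.0%, Drug B 224/256 = 87.5% → Drug B
Stage III: the new therapy 25/75 = 33.3%, Drug B 41/110 = 37.3% → Drug B
Drug B has the higher rate in all 4 groups.

Drug B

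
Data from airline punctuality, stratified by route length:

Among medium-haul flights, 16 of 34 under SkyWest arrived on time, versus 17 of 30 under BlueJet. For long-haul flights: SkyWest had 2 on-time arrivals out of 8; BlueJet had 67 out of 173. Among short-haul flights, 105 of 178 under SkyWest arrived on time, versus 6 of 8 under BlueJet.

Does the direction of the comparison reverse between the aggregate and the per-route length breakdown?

Yes

Medium-haul: SkyWest 16/34 = 47.1%, BlueJet 17/30 = 56.7% → BlueJet
Long-haul: SkyWest 2/8 = 25.0%, BlueJet 67/173 = 38.7% → BlueJet
Short-haul: SkyWest 105/178 = 59.0%, BlueJet 6/8 = 75.0% → BlueJet
Overall: SkyWest 123/220 = 55.9%, BlueJet 90/211 = 42.7% → SkyWest
BlueJet wins each route group but SkyWest wins overall — the comparison reverses. BlueJet's flights skew toward long-haul, which has a lower base rate.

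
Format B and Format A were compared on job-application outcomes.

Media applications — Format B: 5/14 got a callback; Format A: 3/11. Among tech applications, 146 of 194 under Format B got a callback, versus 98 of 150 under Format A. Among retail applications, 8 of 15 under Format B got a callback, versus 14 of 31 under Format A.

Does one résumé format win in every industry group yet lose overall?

Media: Format B 5/14 = 35.7%, Format A 3/11 = 27.3% → Format B
Tech: Format B 146/194 = 75.3%, Format A 98/150 = 65.3% → Format B
Retail: Format B 8/15 = 53.3%, Format A 14/31 = 45.2% → Format B
Overall: Format B 159/223 = 71.3%, Format A 115/192 = 59.9% → Format B
Format B wins overall and in every industry group — no reversal.

No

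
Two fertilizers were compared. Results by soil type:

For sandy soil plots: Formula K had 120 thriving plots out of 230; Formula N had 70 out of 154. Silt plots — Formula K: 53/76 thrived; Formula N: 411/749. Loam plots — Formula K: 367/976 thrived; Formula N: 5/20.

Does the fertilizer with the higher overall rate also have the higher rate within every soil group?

No

Sandy soil: Formula K 120/230 = 52.2%, Formula N 70/154 = 45.5% → Formula K
Silt: Formula K 53/76 = 69.7%, Formula N 411/749 = 54.9% → Formula K
Loam: Formula K 367/976 = 37.6%, Formula N 5/20 = 25.0% → Formula K
Overall: Formula K 540/1282 = 42.1%, Formula N 486/923 = 52.7% → Formula N
Formula K wins each soil group but Formula N wins overall — the comparison reverses. Formula K's plots skew toward loam, which has a lower base rate.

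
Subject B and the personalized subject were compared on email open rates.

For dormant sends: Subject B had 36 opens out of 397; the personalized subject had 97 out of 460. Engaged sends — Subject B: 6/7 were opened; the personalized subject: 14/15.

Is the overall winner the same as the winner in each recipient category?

Dormant: Subject B 36/397 = 9.1%, the personalized subject 97/460 = 21.1% → the personalized subject
Engaged: Subject B 6/7 = 85.7%, the personalized subject 14/15 = 93.3% → the personalized subject
Overall: Subject B 42/404 = 10.4%, the personalized subject 111/475 = 23.4% → the personalized subject
The personalized subject wins overall and in every recipient group — no reversal.

Yes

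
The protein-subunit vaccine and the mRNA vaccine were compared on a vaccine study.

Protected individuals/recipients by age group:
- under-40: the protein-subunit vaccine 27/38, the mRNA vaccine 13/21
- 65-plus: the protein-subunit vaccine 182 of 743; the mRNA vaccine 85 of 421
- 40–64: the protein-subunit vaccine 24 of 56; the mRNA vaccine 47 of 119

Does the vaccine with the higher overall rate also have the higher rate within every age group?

Under-40: the protein-subunit vaccine 27/38 = 71.1%, the mRNA vaccine 13/21 = 61.9% → the protein-subunit vaccine
65-plus: the protein-subunit vaccine 182/743 = 24.5%, the mRNA vaccine 85/421 = 20.2% → the protein-subunit vaccine
40–64: the protein-subunit vaccine 24/56 = 42.9%, the mRNA vaccine 47/119 = 39.5% → the protein-subunit vaccine
Overall: the protein-subunit vaccine 233/837 = 27.8%, the mRNA vaccine 145/561 = 25.8% → the protein-subunit vaccine
The protein-subunit vaccine wins overall and in every age group — no reversal.

Yes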